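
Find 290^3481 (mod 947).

521

Compute successive squares:
3481 in binary is 110110011001, i.e. 3481 = 2048 + 1024 + 256 + 128 + 16 + 8 + 1.
290^1 ≡ 290 (mod 947)
290^2 ≡ 290^2 = 84100 ≡ 764 (mod 947)
290^4 ≡ 764^2 = 583696 ≡ 344 (mod 947)
290^8 ≡ 344^2 = 118336 ≡ 908 (mod 947)
290^16 ≡ 908^2 = 824464 ≡ 574 (mod 947)
290^32 ≡ 574^2 = 329476 ≡ 867 (mod 947)
290^64 ≡ 867^2 = 751689 ≡ 718 (mod 947)
290^128 ≡ 718^2 = 515524 ≡ 356 (mod 947)
290^256 ≡ 356^2 = 126736 ≡ 785 (mod 947)
290^512 ≡ 785^2 = 616225 ≡ 675 (mod 947)
290^1024 ≡ 675^2 = 455625 ≡ 118 (mod 947)
290^2048 ≡ 118^2 = 13924 ≡ 666 (mod 947)
290^3481 = 290^2048 · 290^1024 · 290^256 · 290^128 · 290^16 · 290^8 · 290^1 ≡ 666 · 118 · 785 · 356 · 574 · 908 · 290 (mod 947).
Accumulate the product:
666 · 118 = 78588 ≡ 934
934 · 785 = 733190 ≡ 212
212 · 356 = 75472 ≡ 659
659 · 574 = 378266 ≡ 413
413 · 908 = 375004 ≡ 939
939 · 290 = 272310 ≡ 521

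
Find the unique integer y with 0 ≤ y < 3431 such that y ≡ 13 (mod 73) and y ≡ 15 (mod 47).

73⁻¹ mod 47: 73*38 ≡ 1 (mod 47), so 73⁻¹ ≡ 38.
y = 13 + 73*((15 − 13)*38 mod 47) = 13 + 73*29 = 2130.

2130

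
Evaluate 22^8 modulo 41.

Using repeated squaring:
22^1 ≡ 22 (mod 41)
22^2 ≡ 22^2 = 484 ≡ 33 (mod 41)
22^4 ≡ 33^2 = 1089 ≡ 23 (mod 41)
22^8 ≡ 23^2 = 529 ≡ 37 (mod 41)
So 22^8 ≡ 37 (mod 41).

37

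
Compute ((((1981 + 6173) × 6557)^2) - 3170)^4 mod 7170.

1981 + 6173 = 8154 ≡ 984 (mod 7170)
984 × 6557 = 6452088 ≡ 6258 (mod 7170)
(6258)^2 ≡ 24 (mod 7170)
24 - 3170 = -3146 ≡ 4024 (mod 7170)
(4024)^4 ≡ 5896 (mod 7170)

5896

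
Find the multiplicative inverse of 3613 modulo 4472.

4472 = 1×3613 + 859
3613 = 4×859 + 177
859 = 4×177 + 151
177 = 1×151 + 26
151 = 5×26 + 21
26 = 1×21 + 5
21 = 4×5 + 1
5 = 5×1 + 0
gcd(3613, 4472) = 1, so the inverse exists.
Bézout: 1 = 694×4472 − 859×3613.
So 3613⁻¹ ≡ −859 ≡ 3613 (mod 4472).

3613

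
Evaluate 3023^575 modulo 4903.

3085

Compute successive squares:
575 in binary is 1000111111, i.e. 575 = 512 + 32 + 16 + 8 + 4 + 2 + 1.
3023^1 ≡ 3023 (mod 4903)
3023^2 ≡ 3023^2 = 9138529 ≡ 4240 (mod 4903)
3023^4 ≡ 4240^2 = 17977600 ≡ 3202 (mod 4903)
3023^8 ≡ 3202^2 = 10252804 ≡ 631 (mod 4903)
3023^16 ≡ 631^2 = 398161 ≡ 1018 (mod 4903)
3023^32 ≡ 1018^2 = 1036324 ≡ 1791 (mod 4903)
3023^64 ≡ 1791^2 = 3207681 ≡ 1119 (mod 4903)
3023^128 ≡ 1119^2 = 1252161 ≡ 1896 (mod 4903)
3023^256 ≡ 1896^2 = 3594816 ≡ 917 (mod 4903)
3023^512 ≡ 917^2 = 840889 ≡ 2476 (mod 4903)
3023^575 = 3023^512 × 3023^32 × 3023^16 × 3023^8 × 3023^4 × 3023^2 × 3023^1 ≡ 2476 × 1791 × 1018 × 631 × 3202 × 4240 × 3023 (mod 4903).
Accumulate the product:
2476 × 1791 = 4434516 ≡ 2204
2204 × 1018 = 2243672 ≡ 3001
3001 × 631 = 1893631 ≡ 1073
1073 × 3202 = 3435746 ≡ 3646
3646 × 4240 = 15459040 ≡ 4784
4784 × 3023 = 14462032 ≡ 3085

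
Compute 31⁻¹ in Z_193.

By the extended Euclidean algorithm:
193 = 6×31 + 7
31 = 4×7 + 3
7 = 2×3 + 1
3 = 3×1 + 0
gcd(31, 193) = 1, so the inverse exists.
Bézout: 1 = 9×193 − 56×31.
So 31⁻¹ ≡ −56 ≡ 137 (mod 193).

137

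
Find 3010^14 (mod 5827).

3010^1 ≡ 3010 (mod 5827)
3010^2 ≡ 3010^2 = 9060100 ≡ 4942 (mod 5827)
3010^4 ≡ 4942^2 = 24423364 ≡ 2407 (mod 5827)
3010^8 ≡ 2407^2 = 5793649 ≡ 1611 (mod 5827)
3010^14 = 3010^8 × 3010^4 × 3010^2 ≡ 1611 × 2407 × 4942 (mod 5827).
Accumulate the product:
1611 × 2407 = 3877677 ≡ 2722
2722 × 4942 = 13452124 ≡ 3408

3408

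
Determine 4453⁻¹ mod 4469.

By the extended Euclidean algorithm:
4469 = 1×4453 + 16
4453 = 278×16 + 5
16 = 3×5 + 1
5 = 5×1 + 0
gcd(4453, 4469) = 1, so the inverse exists.
Back-substitute for 1:
1 = 1×16 − 3×5
  = −3×4453 + 835×16
  = 835×4469 − 838×4453
So 4453⁻¹ ≡ −838 ≡ 3631 (mod 4469).

3631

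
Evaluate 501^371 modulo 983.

Compute successive squares:
371 in binary is 101110011, i.e. 371 = 256 + 64 + 32 + 16 + 2 + 1.
501^1 ≡ 501 (mod 983)
501^2 ≡ 501^2 = 251001 ≡ 336 (mod 983)
501^4 ≡ 336^2 = 112896 ≡ 834 (mod 983)
501^8 ≡ 834^2 = 695556 ≡ 575 (mod 983)
501^16 ≡ 575^2 = 330625 ≡ 337 (mod 983)
501^32 ≡ 337^2 = 113569 ≡ 524 (mod 983)
501^64 ≡ 524^2 = 274576 ≡ 319 (mod 983)
501^128 ≡ 319^2 = 101761 ≡ 512 (mod 983)
501^256 ≡ 512^2 = 262144 ≡ 666 (mod 983)
501^371 = 501^256 · 501^64 · 501^32 · 501^16 · 501^2 · 501^1 ≡ 666 · 319 · 524 · 337 · 336 · 501 (mod 983).
Accumulate the product:
666 · 319 = 212454 ≡ 126
126 · 524 = 66024 ≡ 163
163 · 337 = 54931 ≡ 866
866 · 336 = 290976 ≡ 8
8 · 501 = 4008 ≡ 76

76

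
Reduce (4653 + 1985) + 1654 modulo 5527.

2765

4653 + 1985 = 6638 ≡ 1111 (mod 5527)
1111 + 1654 = 2765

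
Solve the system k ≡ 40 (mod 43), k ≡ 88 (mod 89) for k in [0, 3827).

2491

43⁻¹ mod 89: 43×29 ≡ 1 (mod 89), so 43⁻¹ ≡ 29.
k = 40 + 43×((88 − 40)×29 mod 89) = 40 + 43×57 = 2491.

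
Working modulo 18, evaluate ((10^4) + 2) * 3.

0

(10)^4 ≡ 10 (mod 18)
10 + 2 = 12
12 * 3 = 36 ≡ 0 (mod 18)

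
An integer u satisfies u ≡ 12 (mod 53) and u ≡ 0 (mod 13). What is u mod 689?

53⁻¹ mod 13: 53*1 ≡ 1 (mod 13), so 53⁻¹ ≡ 1.
u = 12 + 53*((0 − 12)*1 mod 13) = 12 + 53*1 = 65.
Check: 65 mod 53 = 12, 65 mod 13 = 0. ✓

65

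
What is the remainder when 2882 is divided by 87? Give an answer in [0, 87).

2882 = 33*87 + 11, so 2882 ≡ 11 (mod 87).

11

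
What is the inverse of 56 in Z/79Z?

24

79 = 1·56 + 23
56 = 2·23 + 10
23 = 2·10 + 3
10 = 3·3 + 1
3 = 3·1 + 0
gcd(56, 79) = 1, so the inverse exists.
Bézout: 1 = −17·79 + 24·56.
So 56⁻¹ ≡ 24 (mod 79).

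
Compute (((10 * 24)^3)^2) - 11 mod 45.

10 * 24 = 240 ≡ 15 (mod 45)
(15)^3 ≡ 0 (mod 45)
(0)^2 ≡ 0 (mod 45)
0 - 11 = -11 ≡ 34 (mod 45)

34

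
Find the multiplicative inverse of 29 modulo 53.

53 = 1×29 + 24
29 = 1×24 + 5
24 = 4×5 + 4
5 = 1×4 + 1
4 = 4×1 + 0
gcd(29, 53) = 1, so the inverse exists.
Bézout: 1 = −6×53 + 11×29.
So 29⁻¹ ≡ 11 (mod 53).

11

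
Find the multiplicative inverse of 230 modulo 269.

Run the extended Euclidean algorithm:
269 = 1×230 + 39
230 = 5×39 + 35
39 = 1×35 + 4
35 = 8×4 + 3
4 = 1×3 + 1
3 = 3×1 + 0
gcd(230, 269) = 1, so the inverse exists.
Bézout: 1 = 59×269 − 69×230.
So 230⁻¹ ≡ −69 ≡ 200 (mod 269).

200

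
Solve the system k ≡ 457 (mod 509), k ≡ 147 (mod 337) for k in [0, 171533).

53393

509⁻¹ mod 337: 509*241 ≡ 1 (mod 337), so 509⁻¹ ≡ 241.
k = 457 + 509*((147 − 457)*241 mod 337) = 457 + 509*104 = 53393.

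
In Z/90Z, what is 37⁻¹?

Apply the Euclidean algorithm and back-substitute:
90 = 2·37 + 16
37 = 2·16 + 5
16 = 3·5 + 1
5 = 5·1 + 0
gcd(37, 90) = 1, so the inverse exists.
Back-substitute for 1:
1 = 1·16 − 3·5
  = −3·37 + 7·16
  = 7·90 − 17·37
So 37⁻¹ ≡ −17 ≡ 73 (mod 90).

73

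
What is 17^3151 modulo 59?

17^1 ≡ 17 (mod 59)
17^2 ≡ 17^2 = 289 ≡ 53 (mod 59)
17^4 ≡ 53^2 = 2809 ≡ 36 (mod 59)
17^8 ≡ 36^2 = 1296 ≡ 57 (mod 59)
17^16 ≡ 57^2 = 3249 ≡ 4 (mod 59)
17^32 ≡ 4^2 = 16 (mod 59)
17^64 ≡ 16^2 = 256 ≡ 20 (mod 59)
17^128 ≡ 20^2 = 400 ≡ 46 (mod 59)
17^256 ≡ 46^2 = 2116 ≡ 51 (mod 59)
17^512 ≡ 51^2 = 2601 ≡ 5 (mod 59)
17^1024 ≡ 5^2 = 25 (mod 59)
17^2048 ≡ 25^2 = 625 ≡ 35 (mod 59)
17^3151 = 17^2048 * 17^1024 * 17^64 * 17^8 * 17^4 * 17^2 * 17^1 ≡ 35 * 25 * 20 * 57 * 36 * 53 * 17 (mod 59).
Accumulate the product:
35 * 25 = 875 ≡ 49
49 * 20 = 980 ≡ 36
36 * 57 = 2052 ≡ 46
46 * 36 = 1656 ≡ 4
4 * 53 = 212 ≡ 35
35 * 17 = 595 ≡ 5

5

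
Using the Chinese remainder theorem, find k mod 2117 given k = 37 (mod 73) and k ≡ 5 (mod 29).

1716

73⁻¹ mod 29: 73*2 ≡ 1 (mod 29), so 73⁻¹ ≡ 2.
k = 37 + 73*((5 − 37)*2 mod 29) = 37 + 73*23 = 1716.
Check: 1716 mod 73 = 37, 1716 mod 29 = 5. ✓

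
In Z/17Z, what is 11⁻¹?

Run the extended Euclidean algorithm:
17 = 1*11 + 6
11 = 1*6 + 5
6 = 1*5 + 1
5 = 5*1 + 0
gcd(11, 17) = 1, so the inverse exists.
Bézout: 1 = 2*17 − 3*11.
So 11⁻¹ ≡ −3 ≡ 14 (mod 17).

14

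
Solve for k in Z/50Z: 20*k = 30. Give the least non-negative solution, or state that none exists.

4

gcd(20, 50) = 10, and 10 | 30, so solutions exist.
Divide through by 10: 2*k mod 5 = 3.
2⁻¹ ≡ 3 (mod 5).
k ≡ 3*3 ≡ 4 (mod 5).
The smallest non-negative solution is k = 4.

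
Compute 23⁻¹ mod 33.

33 = 1*23 + 10
23 = 2*10 + 3
10 = 3*3 + 1
3 = 3*1 + 0
gcd(23, 33) = 1, so the inverse exists.
Back-substitute for 1:
1 = 1*10 − 3*3
  = −3*23 + 7*10
  = 7*33 − 10*23
So 23⁻¹ ≡ −10 ≡ 23 (mod 33).

23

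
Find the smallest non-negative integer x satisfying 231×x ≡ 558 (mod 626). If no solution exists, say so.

352

gcd(231, 626) = 1, so a unique solution mod 626 exists.
231⁻¹ ≡ 271 (mod 626).
x ≡ 271×558 ≡ 352 (mod 626).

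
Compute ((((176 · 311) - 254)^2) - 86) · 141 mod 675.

176 · 311 = 54736 ≡ 61 (mod 675)
61 - 254 = -193 ≡ 482 (mod 675)
(482)^2 ≡ 124 (mod 675)
124 - 86 = 38
38 · 141 = 5358 ≡ 633 (mod 675)

633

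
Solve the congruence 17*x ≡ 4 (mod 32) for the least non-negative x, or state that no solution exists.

4

gcd(17, 32) = 1, so a unique solution mod 32 exists.
17⁻¹ ≡ 17 (mod 32).
x ≡ 17*4 ≡ 4 (mod 32).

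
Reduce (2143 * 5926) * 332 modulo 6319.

2143 * 5926 = 12699418 ≡ 4547 (mod 6319)
4547 * 332 = 1509604 ≡ 5682 (mod 6319)

5682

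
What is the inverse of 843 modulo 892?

By the extended Euclidean algorithm:
892 = 1×843 + 49
843 = 17×49 + 10
49 = 4×10 + 9
10 = 1×9 + 1
9 = 9×1 + 0
gcd(843, 892) = 1, so the inverse exists.
Bézout: 1 = −86×892 + 91×843.
So 843⁻¹ ≡ 91 (mod 892).

91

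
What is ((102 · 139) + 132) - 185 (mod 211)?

199

102 · 139 = 14178 ≡ 41 (mod 211)
41 + 132 = 173
173 - 185 = -12 ≡ 199 (mod 211)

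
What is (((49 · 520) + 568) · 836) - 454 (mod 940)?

574

49 · 520 = 25480 ≡ 100 (mod 940)
100 + 568 = 668
668 · 836 = 558448 ≡ 88 (mod 940)
88 - 454 = -366 ≡ 574 (mod 940)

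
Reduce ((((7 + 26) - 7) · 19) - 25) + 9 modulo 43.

7 + 26 = 33
33 - 7 = 26
26 · 19 = 494 ≡ 21 (mod 43)
21 - 25 = -4 ≡ 39 (mod 43)
39 + 9 = 48 ≡ 5 (mod 43)

5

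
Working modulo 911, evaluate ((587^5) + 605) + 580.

(587)^5 ≡ 881 (mod 911)
881 + 605 = 1486 ≡ 575 (mod 911)
575 + 580 = 1155 ≡ 244 (mod 911)

244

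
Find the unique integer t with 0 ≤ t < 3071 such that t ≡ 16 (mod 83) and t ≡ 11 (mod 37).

1676

83⁻¹ mod 37: 83·33 ≡ 1 (mod 37), so 83⁻¹ ≡ 33.
t = 16 + 83·((11 − 16)·33 mod 37) = 16 + 83·20 = 1676.
Check: 1676 mod 83 = 16, 1676 mod 37 = 11. ✓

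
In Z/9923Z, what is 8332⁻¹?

2869

9923 = 1×8332 + 1591
8332 = 5×1591 + 377
1591 = 4×377 + 83
377 = 4×83 + 45
83 = 1×45 + 38
45 = 1×38 + 7
38 = 5×7 + 3
7 = 2×3 + 1
3 = 3×1 + 0
gcd(8332, 9923) = 1, so the inverse exists.
Bézout: 1 = −2409×9923 + 2869×8332.
So 8332⁻¹ ≡ 2869 (mod 9923).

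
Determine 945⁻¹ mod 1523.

166

Apply the Euclidean algorithm and back-substitute:
1523 = 1·945 + 578
945 = 1·578 + 367
578 = 1·367 + 211
367 = 1·211 + 156
211 = 1·156 + 55
156 = 2·55 + 46
55 = 1·46 + 9
46 = 5·9 + 1
9 = 9·1 + 0
gcd(945, 1523) = 1, so the inverse exists.
Back-substitute for 1:
1 = 1·46 − 5·9
  = −5·55 + 6·46
  = 6·156 − 17·55
  = −17·211 + 23·156
  = 23·367 − 40·211
  = −40·578 + 63·367
  = 63·945 − 103·578
  = −103·1523 + 166·945
So 945⁻¹ ≡ 166 (mod 1523).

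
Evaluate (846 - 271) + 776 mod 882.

469

846 - 271 = 575
575 + 776 = 1351 ≡ 469 (mod 882)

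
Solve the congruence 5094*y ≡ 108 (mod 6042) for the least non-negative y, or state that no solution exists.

gcd(5094, 6042) = 6, and 6 | 108, so solutions exist.
Divide through by 6: 849*y = 18 (mod 1007).
849⁻¹ ≡ 478 (mod 1007).
y ≡ 478*18 ≡ 548 (mod 1007).
The smallest non-negative solution is y = 548.

548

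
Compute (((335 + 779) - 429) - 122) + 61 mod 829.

335 + 779 = 1114 ≡ 285 (mod 829)
285 - 429 = -144 ≡ 685 (mod 829)
685 - 122 = 563
563 + 61 = 624

624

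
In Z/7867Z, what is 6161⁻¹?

6894

7867 = 1·6161 + 1706
6161 = 3·1706 + 1043
1706 = 1·1043 + 663
1043 = 1·663 + 380
663 = 1·380 + 283
380 = 1·283 + 97
283 = 2·97 + 89
97 = 1·89 + 8
89 = 11·8 + 1
8 = 8·1 + 0
gcd(6161, 7867) = 1, so the inverse exists.
Back-substitute for 1:
1 = 1·89 − 11·8
  = −11·97 + 12·89
  = 12·283 − 35·97
  = −35·380 + 47·283
  = 47·663 − 82·380
  = −82·1043 + 129·663
  = 129·1706 − 211·1043
  = −211·6161 + 762·1706
  = 762·7867 − 973·6161
So 6161⁻¹ ≡ −973 ≡ 6894 (mod 7867).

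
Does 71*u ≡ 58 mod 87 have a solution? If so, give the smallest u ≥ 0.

gcd(71, 87) = 1, so a unique solution mod 87 exists.
71⁻¹ ≡ 38 (mod 87).
u ≡ 38*58 ≡ 29 (mod 87).

29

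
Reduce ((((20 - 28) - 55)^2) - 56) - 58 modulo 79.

20 - 28 = -8 ≡ 71 (mod 79)
71 - 55 = 16
(16)^2 ≡ 19 (mod 79)
19 - 56 = -37 ≡ 42 (mod 79)
42 - 58 = -16 ≡ 63 (mod 79)

63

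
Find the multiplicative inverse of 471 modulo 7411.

7411 = 15·471 + 346
471 = 1·346 + 125
346 = 2·125 + 96
125 = 1·96 + 29
96 = 3·29 + 9
29 = 3·9 + 2
9 = 4·2 + 1
2 = 2·1 + 0
gcd(471, 7411) = 1, so the inverse exists.
Bézout: 1 = 211·7411 − 3320·471.
So 471⁻¹ ≡ −3320 ≡ 4091 (mod 7411).

4091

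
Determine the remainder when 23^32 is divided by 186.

157

23^1 ≡ 23 (mod 186)
23^2 ≡ 23^2 = 529 ≡ 157 (mod 186)
23^4 ≡ 157^2 = 24649 ≡ 97 (mod 186)
23^8 ≡ 97^2 = 9409 ≡ 109 (mod 186)
23^16 ≡ 109^2 = 11881 ≡ 163 (mod 186)
23^32 ≡ 163^2 = 26569 ≡ 157 (mod 186)
So 23^32 ≡ 157 (mod 186).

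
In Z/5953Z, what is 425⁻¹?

5953 = 14·425 + 3
425 = 141·3 + 2
3 = 1·2 + 1
2 = 2·1 + 0
gcd(425, 5953) = 1, so the inverse exists.
Bézout: 1 = 142·5953 − 1989·425.
So 425⁻¹ ≡ −1989 ≡ 3964 (mod 5953).

3964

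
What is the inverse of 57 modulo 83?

By the extended Euclidean algorithm:
83 = 1·57 + 26
57 = 2·26 + 5
26 = 5·5 + 1
5 = 5·1 + 0
gcd(57, 83) = 1, so the inverse exists.
Back-substitute for 1:
1 = 1·26 − 5·5
  = −5·57 + 11·26
  = 11·83 − 16·57
So 57⁻¹ ≡ −16 ≡ 67 (mod 83).

67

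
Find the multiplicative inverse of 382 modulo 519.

519 = 1·382 + 137
382 = 2·137 + 108
137 = 1·108 + 29
108 = 3·29 + 21
29 = 1·21 + 8
21 = 2·8 + 5
8 = 1·5 + 3
5 = 1·3 + 2
3 = 1·2 + 1
2 = 2·1 + 0
gcd(382, 519) = 1, so the inverse exists.
Back-substitute for 1:
1 = 1·3 − 1·2
  = −1·5 + 2·3
  = 2·8 − 3·5
  = −3·21 + 8·8
  = 8·29 − 11·21
  = −11·108 + 41·29
  = 41·137 − 52·108
  = −52·382 + 145·137
  = 145·519 − 197·382
So 382⁻¹ ≡ −197 ≡ 322 (mod 519).

322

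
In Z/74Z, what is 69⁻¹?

59

By the extended Euclidean algorithm:
74 = 1×69 + 5
69 = 13×5 + 4
5 = 1×4 + 1
4 = 4×1 + 0
gcd(69, 74) = 1, so the inverse exists.
Back-substitute for 1:
1 = 1×5 − 1×4
  = −1×69 + 14×5
  = 14×74 − 15×69
So 69⁻¹ ≡ −15 ≡ 59 (mod 74).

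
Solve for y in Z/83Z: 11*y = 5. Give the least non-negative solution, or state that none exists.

8

gcd(11, 83) = 1, so a unique solution mod 83 exists.
11⁻¹ ≡ 68 (mod 83).
y ≡ 68*5 ≡ 8 (mod 83).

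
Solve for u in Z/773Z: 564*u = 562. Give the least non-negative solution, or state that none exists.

gcd(564, 773) = 1, so a unique solution mod 773 exists.
564⁻¹ ≡ 503 (mod 773).
u ≡ 503*562 ≡ 541 (mod 773).

541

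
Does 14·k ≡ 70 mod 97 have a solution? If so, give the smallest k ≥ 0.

gcd(14, 97) = 1, so a unique solution mod 97 exists.
14⁻¹ ≡ 7 (mod 97).
k ≡ 7·70 ≡ 5 (mod 97).

5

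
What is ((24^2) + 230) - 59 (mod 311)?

(24)^2 ≡ 265 (mod 311)
265 + 230 = 495 ≡ 184 (mod 311)
184 - 59 = 125

125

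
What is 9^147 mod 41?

32

Compute successive squares:
9^1 ≡ 9 (mod 41)
9^2 ≡ 9^2 = 81 ≡ 40 (mod 41)
9^4 ≡ 40^2 = 1600 ≡ 1 (mod 41)
9^8 ≡ 1^2 = 1 (mod 41)
9^16 ≡ 1^2 = 1 (mod 41)
9^32 ≡ 1^2 = 1 (mod 41)
9^64 ≡ 1^2 = 1 (mod 41)
9^128 ≡ 1^2 = 1 (mod 41)
9^147 = 9^128 · 9^16 · 9^2 · 9^1 ≡ 1 · 1 · 40 · 9 (mod 41).
Accumulate the product:
1 · 1 = 1
1 · 40 = 40
40 · 9 = 360 ≡ 32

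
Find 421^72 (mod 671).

20

Compute successive squares:
72 in binary is 1001000, i.e. 72 = 64 + 8.
421^1 ≡ 421 (mod 671)
421^2 ≡ 421^2 = 177241 ≡ 97 (mod 671)
421^4 ≡ 97^2 = 9409 ≡ 15 (mod 671)
421^8 ≡ 15^2 = 225 (mod 671)
421^16 ≡ 225^2 = 50625 ≡ 300 (mod 671)
421^32 ≡ 300^2 = 90000 ≡ 86 (mod 671)
421^64 ≡ 86^2 = 7396 ≡ 15 (mod 671)
421^72 = 421^64 · 421^8 ≡ 15 · 225 (mod 671).
15 · 225 = 3375 ≡ 20 (mod 671).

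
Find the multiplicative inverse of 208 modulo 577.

86

By the extended Euclidean algorithm:
577 = 2*208 + 161
208 = 1*161 + 47
161 = 3*47 + 20
47 = 2*20 + 7
20 = 2*7 + 6
7 = 1*6 + 1
6 = 6*1 + 0
gcd(208, 577) = 1, so the inverse exists.
Back-substitute for 1:
1 = 1*7 − 1*6
  = −1*20 + 3*7
  = 3*47 − 7*20
  = −7*161 + 24*47
  = 24*208 − 31*161
  = −31*577 + 86*208
So 208⁻¹ ≡ 86 (mod 577).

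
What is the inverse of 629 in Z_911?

869

By the extended Euclidean algorithm:
911 = 1·629 + 282
629 = 2·282 + 65
282 = 4·65 + 22
65 = 2·22 + 21
22 = 1·21 + 1
21 = 21·1 + 0
gcd(629, 911) = 1, so the inverse exists.
Bézout: 1 = 29·911 − 42·629.
So 629⁻¹ ≡ −42 ≡ 869 (mod 911).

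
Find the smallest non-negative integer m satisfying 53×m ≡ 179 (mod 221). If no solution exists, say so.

166

gcd(53, 221) = 1, so a unique solution mod 221 exists.
53⁻¹ ≡ 196 (mod 221).
m ≡ 196×179 ≡ 166 (mod 221).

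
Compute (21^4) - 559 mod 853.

291

(21)^4 ≡ 850 (mod 853)
850 - 559 = 291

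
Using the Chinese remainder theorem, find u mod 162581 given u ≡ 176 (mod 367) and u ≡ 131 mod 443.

367⁻¹ mod 443: 367*204 ≡ 1 (mod 443), so 367⁻¹ ≡ 204.
u = 176 + 367*((131 − 176)*204 mod 443) = 176 + 367*123 = 45317.

45317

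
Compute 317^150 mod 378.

Using repeated squaring:
150 in binary is 10010110, i.e. 150 = 128 + 16 + 4 + 2.
317^1 ≡ 317 (mod 378)
317^2 ≡ 317^2 = 100489 ≡ 319 (mod 378)
317^4 ≡ 319^2 = 101761 ≡ 79 (mod 378)
317^8 ≡ 79^2 = 6241 ≡ 193 (mod 378)
317^16 ≡ 193^2 = 37249 ≡ 205 (mod 378)
317^32 ≡ 205^2 = 42025 ≡ 67 (mod 378)
317^64 ≡ 67^2 = 4489 ≡ 331 (mod 378)
317^128 ≡ 331^2 = 109561 ≡ 319 (mod 378)
317^150 = 317^128 * 317^16 * 317^4 * 317^2 ≡ 319 * 205 * 79 * 319 (mod 378).
Accumulate the product:
319 * 205 = 65395 ≡ 1
1 * 79 = 79
79 * 319 = 25201 ≡ 253

253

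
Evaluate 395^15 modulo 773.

392

395^1 ≡ 395 (mod 773)
395^2 ≡ 395^2 = 156025 ≡ 652 (mod 773)
395^4 ≡ 652^2 = 425104 ≡ 727 (mod 773)
395^8 ≡ 727^2 = 528529 ≡ 570 (mod 773)
395^15 = 395^8 · 395^4 · 395^2 · 395^1 ≡ 570 · 727 · 652 · 395 (mod 773).
Accumulate the product:
570 · 727 = 414390 ≡ 62
62 · 652 = 40424 ≡ 228
228 · 395 = 90060 ≡ 392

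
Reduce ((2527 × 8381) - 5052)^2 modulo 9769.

2937

2527 × 8381 = 21178787 ≡ 9364 (mod 9769)
9364 - 5052 = 4312
(4312)^2 ≡ 2937 (mod 9769)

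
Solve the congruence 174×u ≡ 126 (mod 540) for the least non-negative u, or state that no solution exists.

gcd(174, 540) = 6, and 6 | 126, so solutions exist.
Divide through by 6: 29×u ≡ 21 mod 90.
29⁻¹ ≡ 59 (mod 90).
u ≡ 59×21 ≡ 69 (mod 90).
The smallest non-negative solution is u = 69.

69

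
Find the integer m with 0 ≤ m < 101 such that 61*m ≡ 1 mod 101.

Apply the Euclidean algorithm and back-substitute:
101 = 1*61 + 40
61 = 1*40 + 21
40 = 1*21 + 19
21 = 1*19 + 2
19 = 9*2 + 1
2 = 2*1 + 0
gcd(61, 101) = 1, so the inverse exists.
Back-substitute for 1:
1 = 1*19 − 9*2
  = −9*21 + 10*19
  = 10*40 − 19*21
  = −19*61 + 29*40
  = 29*101 − 48*61
So 61⁻¹ ≡ −48 ≡ 53 (mod 101).

53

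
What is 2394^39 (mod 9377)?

Using repeated squaring:
39 in binary is 100111, i.e. 39 = 32 + 4 + 2 + 1.
2394^1 ≡ 2394 (mod 9377)
2394^2 ≡ 2394^2 = 5731236 ≡ 1889 (mod 9377)
2394^4 ≡ 1889^2 = 3568321 ≡ 5061 (mod 9377)
2394^8 ≡ 5061^2 = 25613721 ≡ 5134 (mod 9377)
2394^16 ≡ 5134^2 = 26357956 ≡ 8586 (mod 9377)
2394^32 ≡ 8586^2 = 73719396 ≡ 6799 (mod 9377)
2394^39 = 2394^32 × 2394^4 × 2394^2 × 2394^1 ≡ 6799 × 5061 × 1889 × 2394 (mod 9377).
Accumulate the product:
6799 × 5061 = 34409739 ≡ 5526
5526 × 1889 = 10438614 ≡ 2013
2013 × 2394 = 4819122 ≡ 8721

8721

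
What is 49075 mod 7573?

3637

49075 = 6·7573 + 3637, so 49075 ≡ 3637 (mod 7573).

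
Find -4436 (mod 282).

-4436 = -16×282 + 76, so -4436 ≡ 76 (mod 282).

76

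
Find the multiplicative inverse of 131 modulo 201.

89

Apply the Euclidean algorithm and back-substitute:
201 = 1·131 + 70
131 = 1·70 + 61
70 = 1·61 + 9
61 = 6·9 + 7
9 = 1·7 + 2
7 = 3·2 + 1
2 = 2·1 + 0
gcd(131, 201) = 1, so the inverse exists.
Back-substitute for 1:
1 = 1·7 − 3·2
  = −3·9 + 4·7
  = 4·61 − 27·9
  = −27·70 + 31·61
  = 31·131 − 58·70
  = −58·201 + 89·131
So 131⁻¹ ≡ 89 (mod 201).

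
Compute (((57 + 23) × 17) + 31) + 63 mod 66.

2

57 + 23 = 80 ≡ 14 (mod 66)
14 × 17 = 238 ≡ 40 (mod 66)
40 + 31 = 71 ≡ 5 (mod 66)
5 + 63 = 68 ≡ 2 (mod 66)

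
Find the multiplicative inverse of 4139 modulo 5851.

2635

5851 = 1·4139 + 1712
4139 = 2·1712 + 715
1712 = 2·715 + 282
715 = 2·282 + 151
282 = 1·151 + 131
151 = 1·131 + 20
131 = 6·20 + 11
20 = 1·11 + 9
11 = 1·9 + 2
9 = 4·2 + 1
2 = 2·1 + 0
gcd(4139, 5851) = 1, so the inverse exists.
Bézout: 1 = −1864·5851 + 2635·4139.
So 4139⁻¹ ≡ 2635 (mod 5851).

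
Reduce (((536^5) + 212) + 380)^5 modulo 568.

(536)^5 ≡ 168 (mod 568)
168 + 212 = 380
380 + 380 = 760 ≡ 192 (mod 568)
(192)^5 ≡ 32 (mod 568)

32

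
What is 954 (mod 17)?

954 = 56×17 + 2, so 954 ≡ 2 (mod 17).

2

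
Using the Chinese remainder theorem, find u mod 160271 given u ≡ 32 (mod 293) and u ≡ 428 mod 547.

116939

293⁻¹ mod 547: 293·519 ≡ 1 (mod 547), so 293⁻¹ ≡ 519.
u = 32 + 293·((428 − 32)·519 mod 547) = 32 + 293·399 = 116939.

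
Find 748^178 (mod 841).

178 in binary is 10110010, i.e. 178 = 128 + 32 + 16 + 2.
748^1 ≡ 748 (mod 841)
748^2 ≡ 748^2 = 559504 ≡ 239 (mod 841)
748^4 ≡ 239^2 = 57121 ≡ 774 (mod 841)
748^8 ≡ 774^2 = 599076 ≡ 284 (mod 841)
748^16 ≡ 284^2 = 80656 ≡ 761 (mod 841)
748^32 ≡ 761^2 = 579121 ≡ 513 (mod 841)
748^64 ≡ 513^2 = 263169 ≡ 777 (mod 841)
748^128 ≡ 777^2 = 603729 ≡ 732 (mod 841)
748^178 = 748^128 * 748^32 * 748^16 * 748^2 ≡ 732 * 513 * 761 * 239 (mod 841).
Accumulate the product:
732 * 513 = 375516 ≡ 430
430 * 761 = 327230 ≡ 81
81 * 239 = 19359 ≡ 16

16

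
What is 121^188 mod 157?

113

121^1 ≡ 121 (mod 157)
121^2 ≡ 121^2 = 14641 ≡ 40 (mod 157)
121^4 ≡ 40^2 = 1600 ≡ 30 (mod 157)
121^8 ≡ 30^2 = 900 ≡ 115 (mod 157)
121^16 ≡ 115^2 = 13225 ≡ 37 (mod 157)
121^32 ≡ 37^2 = 1369 ≡ 113 (mod 157)
121^64 ≡ 113^2 = 12769 ≡ 52 (mod 157)
121^128 ≡ 52^2 = 2704 ≡ 35 (mod 157)
121^188 = 121^128 · 121^32 · 121^16 · 121^8 · 121^4 ≡ 35 · 113 · 37 · 115 · 30 (mod 157).
Accumulate the product:
35 · 113 = 3955 ≡ 30
30 · 37 = 1110 ≡ 11
11 · 115 = 1265 ≡ 9
9 · 30 = 270 ≡ 113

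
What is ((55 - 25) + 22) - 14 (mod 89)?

55 - 25 = 30
30 + 22 = 52
52 - 14 = 38

38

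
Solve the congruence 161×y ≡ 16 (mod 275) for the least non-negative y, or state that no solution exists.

gcd(161, 275) = 1, so a unique solution mod 275 exists.
161⁻¹ ≡ 41 (mod 275).
y ≡ 41×16 ≡ 106 (mod 275).

106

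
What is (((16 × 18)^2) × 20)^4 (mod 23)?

4

16 × 18 = 288 ≡ 12 (mod 23)
(12)^2 ≡ 6 (mod 23)
6 × 20 = 120 ≡ 5 (mod 23)
(5)^4 ≡ 4 (mod 23)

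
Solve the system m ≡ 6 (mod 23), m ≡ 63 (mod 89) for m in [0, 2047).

23⁻¹ mod 89: 23·31 ≡ 1 (mod 89), so 23⁻¹ ≡ 31.
m = 6 + 23·((63 − 6)·31 mod 89) = 6 + 23·76 = 1754.
Check: 1754 mod 23 = 6, 1754 mod 89 = 63. ✓

1754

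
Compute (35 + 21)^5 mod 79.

35 + 21 = 56
(56)^5 ≡ 24 (mod 79)

24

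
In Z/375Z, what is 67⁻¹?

By the extended Euclidean algorithm:
375 = 5*67 + 40
67 = 1*40 + 27
40 = 1*27 + 13
27 = 2*13 + 1
13 = 13*1 + 0
gcd(67, 375) = 1, so the inverse exists.
Back-substitute for 1:
1 = 1*27 − 2*13
  = −2*40 + 3*27
  = 3*67 − 5*40
  = −5*375 + 28*67
So 67⁻¹ ≡ 28 (mod 375).

28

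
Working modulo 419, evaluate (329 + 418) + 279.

188

329 + 418 = 747 ≡ 328 (mod 419)
328 + 279 = 607 ≡ 188 (mod 419)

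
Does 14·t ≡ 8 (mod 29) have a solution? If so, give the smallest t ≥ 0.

13

gcd(14, 29) = 1, so a unique solution mod 29 exists.
14⁻¹ ≡ 27 (mod 29).
t ≡ 27·8 ≡ 13 (mod 29).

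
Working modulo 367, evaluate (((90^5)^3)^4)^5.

178

(90)^5 ≡ 285 (mod 367)
(285)^3 ≡ 233 (mod 367)
(233)^4 ≡ 362 (mod 367)
(362)^5 ≡ 178 (mod 367)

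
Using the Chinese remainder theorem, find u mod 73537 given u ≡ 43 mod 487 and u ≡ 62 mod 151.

2478

487⁻¹ mod 151: 487×40 ≡ 1 (mod 151), so 487⁻¹ ≡ 40.
u = 43 + 487×((62 − 43)×40 mod 151) = 43 + 487×5 = 2478.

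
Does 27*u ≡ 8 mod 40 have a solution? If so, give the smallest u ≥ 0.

gcd(27, 40) = 1, so a unique solution mod 40 exists.
27⁻¹ ≡ 3 (mod 40).
u ≡ 3*8 ≡ 24 (mod 40).

24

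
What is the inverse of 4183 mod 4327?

3095

4327 = 1*4183 + 144
4183 = 29*144 + 7
144 = 20*7 + 4
7 = 1*4 + 3
4 = 1*3 + 1
3 = 3*1 + 0
gcd(4183, 4327) = 1, so the inverse exists.
Back-substitute for 1:
1 = 1*4 − 1*3
  = −1*7 + 2*4
  = 2*144 − 41*7
  = −41*4183 + 1191*144
  = 1191*4327 − 1232*4183
So 4183⁻¹ ≡ −1232 ≡ 3095 (mod 4327).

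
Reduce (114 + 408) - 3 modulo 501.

18

114 + 408 = 522 ≡ 21 (mod 501)
21 - 3 = 18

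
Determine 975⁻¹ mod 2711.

Run the extended Euclidean algorithm:
2711 = 2×975 + 761
975 = 1×761 + 214
761 = 3×214 + 119
214 = 1×119 + 95
119 = 1×95 + 24
95 = 3×24 + 23
24 = 1×23 + 1
23 = 23×1 + 0
gcd(975, 2711) = 1, so the inverse exists.
Back-substitute for 1:
1 = 1×24 − 1×23
  = −1×95 + 4×24
  = 4×119 − 5×95
  = −5×214 + 9×119
  = 9×761 − 32×214
  = −32×975 + 41×761
  = 41×2711 − 114×975
So 975⁻¹ ≡ −114 ≡ 2597 (mod 2711).

2597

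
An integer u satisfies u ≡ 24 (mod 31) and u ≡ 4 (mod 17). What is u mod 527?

31⁻¹ mod 17: 31·11 ≡ 1 (mod 17), so 31⁻¹ ≡ 11.
u = 24 + 31·((4 − 24)·11 mod 17) = 24 + 31·1 = 55.

55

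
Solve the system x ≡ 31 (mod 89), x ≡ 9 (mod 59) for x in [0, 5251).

1366

89⁻¹ mod 59: 89*2 ≡ 1 (mod 59), so 89⁻¹ ≡ 2.
x = 31 + 89*((9 − 31)*2 mod 59) = 31 + 89*15 = 1366.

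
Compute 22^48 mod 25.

48 in binary is 110000, i.e. 48 = 32 + 16.
22^1 ≡ 22 (mod 25)
22^2 ≡ 22^2 = 484 ≡ 9 (mod 25)
22^4 ≡ 9^2 = 81 ≡ 6 (mod 25)
22^8 ≡ 6^2 = 36 ≡ 11 (mod 25)
22^16 ≡ 11^2 = 121 ≡ 21 (mod 25)
22^32 ≡ 21^2 = 441 ≡ 16 (mod 25)
22^48 = 22^32 · 22^16 ≡ 16 · 21 (mod 25).
16 · 21 = 336 ≡ 11 (mod 25).

11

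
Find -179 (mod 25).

-179 = -8*25 + 21, so -179 ≡ 21 (mod 25).

21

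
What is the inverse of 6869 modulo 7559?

975

7559 = 1·6869 + 690
6869 = 9·690 + 659
690 = 1·659 + 31
659 = 21·31 + 8
31 = 3·8 + 7
8 = 1·7 + 1
7 = 7·1 + 0
gcd(6869, 7559) = 1, so the inverse exists.
Bézout: 1 = −886·7559 + 975·6869.
So 6869⁻¹ ≡ 975 (mod 7559).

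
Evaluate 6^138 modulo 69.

12

138 in binary is 10001010, i.e. 138 = 128 + 8 + 2.
6^1 ≡ 6 (mod 69)
6^2 ≡ 6^2 = 36 (mod 69)
6^4 ≡ 36^2 = 1296 ≡ 54 (mod 69)
6^8 ≡ 54^2 = 2916 ≡ 18 (mod 69)
6^16 ≡ 18^2 = 324 ≡ 48 (mod 69)
6^32 ≡ 48^2 = 2304 ≡ 27 (mod 69)
6^64 ≡ 27^2 = 729 ≡ 39 (mod 69)
6^128 ≡ 39^2 = 1521 ≡ 3 (mod 69)
6^138 = 6^128 × 6^8 × 6^2 ≡ 3 × 18 × 36 (mod 69).
Accumulate the product:
3 × 18 = 54
54 × 36 = 1944 ≡ 12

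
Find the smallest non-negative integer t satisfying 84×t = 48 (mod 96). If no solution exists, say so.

gcd(84, 96) = 12, and 12 | 48, so solutions exist.
Divide through by 12: 7×t mod 8 = 4.
7⁻¹ ≡ 7 (mod 8).
t ≡ 7×4 ≡ 4 (mod 8).
The smallest non-negative solution is t = 4.

4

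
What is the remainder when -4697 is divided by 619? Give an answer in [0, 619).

255

-4697 = -8·619 + 255, so -4697 ≡ 255 (mod 619).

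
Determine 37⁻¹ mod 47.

14

47 = 1·37 + 10
37 = 3·10 + 7
10 = 1·7 + 3
7 = 2·3 + 1
3 = 3·1 + 0
gcd(37, 47) = 1, so the inverse exists.
Back-substitute for 1:
1 = 1·7 − 2·3
  = −2·10 + 3·7
  = 3·37 − 11·10
  = −11·47 + 14·37
So 37⁻¹ ≡ 14 (mod 47).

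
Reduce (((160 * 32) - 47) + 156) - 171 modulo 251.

160 * 32 = 5120 ≡ 100 (mod 251)
100 - 47 = 53
53 + 156 = 209
209 - 171 = 38

38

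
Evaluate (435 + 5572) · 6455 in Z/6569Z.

4947

435 + 5572 = 6007
6007 · 6455 = 38775185 ≡ 4947 (mod 6569)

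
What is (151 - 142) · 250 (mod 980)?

290

151 - 142 = 9
9 · 250 = 2250 ≡ 290 (mod 980)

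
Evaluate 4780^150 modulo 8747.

2932

By square-and-multiply:
150 in binary is 10010110, i.e. 150 = 128 + 16 + 4 + 2.
4780^1 ≡ 4780 (mod 8747)
4780^2 ≡ 4780^2 = 22848400 ≡ 1236 (mod 8747)
4780^4 ≡ 1236^2 = 1527696 ≡ 5718 (mod 8747)
4780^8 ≡ 5718^2 = 32695524 ≡ 7985 (mod 8747)
4780^16 ≡ 7985^2 = 63760225 ≡ 3342 (mod 8747)
4780^32 ≡ 3342^2 = 11168964 ≡ 7792 (mod 8747)
4780^64 ≡ 7792^2 = 60715264 ≡ 2337 (mod 8747)
4780^128 ≡ 2337^2 = 5461569 ≡ 3441 (mod 8747)
4780^150 = 4780^128 * 4780^16 * 4780^4 * 4780^2 ≡ 3441 * 3342 * 5718 * 1236 (mod 8747).
Accumulate the product:
3441 * 3342 = 11499822 ≡ 6264
6264 * 5718 = 35817552 ≡ 7334
7334 * 1236 = 9064824 ≡ 2932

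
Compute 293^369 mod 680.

293

Using repeated squaring:
369 in binary is 101110001, i.e. 369 = 256 + 64 + 32 + 16 + 1.
293^1 ≡ 293 (mod 680)
293^2 ≡ 293^2 = 85849 ≡ 169 (mod 680)
293^4 ≡ 169^2 = 28561 ≡ 1 (mod 680)
293^8 ≡ 1^2 = 1 (mod 680)
293^16 ≡ 1^2 = 1 (mod 680)
293^32 ≡ 1^2 = 1 (mod 680)
293^64 ≡ 1^2 = 1 (mod 680)
293^128 ≡ 1^2 = 1 (mod 680)
293^256 ≡ 1^2 = 1 (mod 680)
293^369 = 293^256 · 293^64 · 293^32 · 293^16 · 293^1 ≡ 1 · 1 · 1 · 1 · 293 (mod 680).
Accumulate the product:
1 · 1 = 1
1 · 1 = 1
1 · 1 = 1
1 · 293 = 293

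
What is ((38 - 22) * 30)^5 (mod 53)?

31

38 - 22 = 16
16 * 30 = 480 ≡ 3 (mod 53)
(3)^5 ≡ 31 (mod 53)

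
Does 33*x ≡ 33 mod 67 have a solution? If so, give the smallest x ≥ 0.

1

gcd(33, 67) = 1, so a unique solution mod 67 exists.
33⁻¹ ≡ 65 (mod 67).
x ≡ 65*33 ≡ 1 (mod 67).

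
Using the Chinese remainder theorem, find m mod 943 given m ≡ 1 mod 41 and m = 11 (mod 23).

41⁻¹ mod 23: 41*9 ≡ 1 (mod 23), so 41⁻¹ ≡ 9.
m = 1 + 41*((11 − 1)*9 mod 23) = 1 + 41*21 = 862.

862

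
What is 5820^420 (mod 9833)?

4217

Compute successive squares:
420 in binary is 110100100, i.e. 420 = 256 + 128 + 32 + 4.
5820^1 ≡ 5820 (mod 9833)
5820^2 ≡ 5820^2 = 33872400 ≡ 7548 (mod 9833)
5820^4 ≡ 7548^2 = 56972304 ≡ 9735 (mod 9833)
5820^8 ≡ 9735^2 = 94770225 ≡ 9604 (mod 9833)
5820^16 ≡ 9604^2 = 92236816 ≡ 3276 (mod 9833)
5820^32 ≡ 3276^2 = 10732176 ≡ 4373 (mod 9833)
5820^64 ≡ 4373^2 = 19123129 ≡ 7777 (mod 9833)
5820^128 ≡ 7777^2 = 60481729 ≡ 8779 (mod 9833)
5820^256 ≡ 8779^2 = 77070841 ≡ 9620 (mod 9833)
5820^420 = 5820^256 · 5820^128 · 5820^32 · 5820^4 ≡ 9620 · 8779 · 4373 · 9735 (mod 9833).
Accumulate the product:
9620 · 8779 = 84453980 ≡ 8176
8176 · 4373 = 35753648 ≡ 860
860 · 9735 = 8372100 ≡ 4217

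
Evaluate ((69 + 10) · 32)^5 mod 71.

32

69 + 10 = 79 ≡ 8 (mod 71)
8 · 32 = 256 ≡ 43 (mod 71)
(43)^5 ≡ 32 (mod 71)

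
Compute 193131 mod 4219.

3276

193131 = 45*4219 + 3276, so 193131 ≡ 3276 (mod 4219).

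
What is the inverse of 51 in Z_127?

Run the extended Euclidean algorithm:
127 = 2×51 + 25
51 = 2×25 + 1
25 = 25×1 + 0
gcd(51, 127) = 1, so the inverse exists.
Back-substitute for 1:
1 = 1×51 − 2×25
  = −2×127 + 5×51
So 51⁻¹ ≡ 5 (mod 127).

5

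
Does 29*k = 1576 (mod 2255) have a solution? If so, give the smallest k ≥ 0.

gcd(29, 2255) = 1, so a unique solution mod 2255 exists.
29⁻¹ ≡ 1944 (mod 2255).
k ≡ 1944*1576 ≡ 1454 (mod 2255).

1454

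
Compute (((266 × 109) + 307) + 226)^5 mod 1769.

1646

266 × 109 = 28994 ≡ 690 (mod 1769)
690 + 307 = 997
997 + 226 = 1223
(1223)^5 ≡ 1646 (mod 1769)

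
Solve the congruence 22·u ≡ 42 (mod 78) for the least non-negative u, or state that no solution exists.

gcd(22, 78) = 2, and 2 | 42, so solutions exist.
Divide through by 2: 11·u ≡ 21 mod 39.
11⁻¹ ≡ 32 (mod 39).
u ≡ 32·21 ≡ 9 (mod 39).
The smallest non-negative solution is u = 9.

9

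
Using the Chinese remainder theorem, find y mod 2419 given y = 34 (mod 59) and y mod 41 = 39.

2335

59⁻¹ mod 41: 59×16 ≡ 1 (mod 41), so 59⁻¹ ≡ 16.
y = 34 + 59×((39 − 34)×16 mod 41) = 34 + 59×39 = 2335.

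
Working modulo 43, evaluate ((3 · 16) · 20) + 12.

3 · 16 = 48 ≡ 5 (mod 43)
5 · 20 = 100 ≡ 14 (mod 43)
14 + 12 = 26

26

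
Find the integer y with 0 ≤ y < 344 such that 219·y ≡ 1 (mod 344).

Run the extended Euclidean algorithm:
344 = 1×219 + 125
219 = 1×125 + 94
125 = 1×94 + 31
94 = 3×31 + 1
31 = 31×1 + 0
gcd(219, 344) = 1, so the inverse exists.
Back-substitute for 1:
1 = 1×94 − 3×31
  = −3×125 + 4×94
  = 4×219 − 7×125
  = −7×344 + 11×219
So 219⁻¹ ≡ 11 (mod 344).

11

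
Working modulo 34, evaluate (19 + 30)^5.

19

19 + 30 = 49 ≡ 15 (mod 34)
(15)^5 ≡ 19 (mod 34)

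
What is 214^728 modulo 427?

Compute successive squares:
214^1 ≡ 214 (mod 427)
214^2 ≡ 214^2 = 45796 ≡ 107 (mod 427)
214^4 ≡ 107^2 = 11449 ≡ 347 (mod 427)
214^8 ≡ 347^2 = 120409 ≡ 422 (mod 427)
214^16 ≡ 422^2 = 178084 ≡ 25 (mod 427)
214^32 ≡ 25^2 = 625 ≡ 198 (mod 427)
214^64 ≡ 198^2 = 39204 ≡ 347 (mod 427)
214^128 ≡ 347^2 = 120409 ≡ 422 (mod 427)
214^256 ≡ 422^2 = 178084 ≡ 25 (mod 427)
214^512 ≡ 25^2 = 625 ≡ 198 (mod 427)
214^728 = 214^512 * 214^128 * 214^64 * 214^16 * 214^8 ≡ 198 * 422 * 347 * 25 * 422 (mod 427).
Accumulate the product:
198 * 422 = 83556 ≡ 291
291 * 347 = 100977 ≡ 205
205 * 25 = 5125 ≡ 1
1 * 422 = 422

422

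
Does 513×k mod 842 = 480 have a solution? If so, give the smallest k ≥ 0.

gcd(513, 842) = 1, so a unique solution mod 842 exists.
513⁻¹ ≡ 691 (mod 842).
k ≡ 691×480 ≡ 774 (mod 842).

774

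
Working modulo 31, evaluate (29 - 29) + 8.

29 - 29 = 0
0 + 8 = 8

8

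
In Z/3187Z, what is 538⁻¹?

Apply the Euclidean algorithm and back-substitute:
3187 = 5·538 + 497
538 = 1·497 + 41
497 = 12·41 + 5
41 = 8·5 + 1
5 = 5·1 + 0
gcd(538, 3187) = 1, so the inverse exists.
Bézout: 1 = −105·3187 + 622·538.
So 538⁻¹ ≡ 622 (mod 3187).

622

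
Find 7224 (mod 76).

7224 = 95·76 + 4, so 7224 ≡ 4 (mod 76).

4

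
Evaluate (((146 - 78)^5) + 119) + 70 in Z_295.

146 - 78 = 68
(68)^5 ≡ 108 (mod 295)
108 + 119 = 227
227 + 70 = 297 ≡ 2 (mod 295)

2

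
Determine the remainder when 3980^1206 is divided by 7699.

225

3980^1 ≡ 3980 (mod 7699)
3980^2 ≡ 3980^2 = 15840400 ≡ 3557 (mod 7699)
3980^4 ≡ 3557^2 = 12652249 ≡ 2792 (mod 7699)
3980^8 ≡ 2792^2 = 7795264 ≡ 3876 (mod 7699)
3980^16 ≡ 3876^2 = 15023376 ≡ 2627 (mod 7699)
3980^32 ≡ 2627^2 = 6901129 ≡ 2825 (mod 7699)
3980^64 ≡ 2825^2 = 7980625 ≡ 4461 (mod 7699)
3980^128 ≡ 4461^2 = 19900521 ≡ 6305 (mod 7699)
3980^256 ≡ 6305^2 = 39753025 ≡ 3088 (mod 7699)
3980^512 ≡ 3088^2 = 9535744 ≡ 4382 (mod 7699)
3980^1024 ≡ 4382^2 = 19201924 ≡ 618 (mod 7699)
3980^1206 = 3980^1024 × 3980^128 × 3980^32 × 3980^16 × 3980^4 × 3980^2 ≡ 618 × 6305 × 2825 × 2627 × 2792 × 3557 (mod 7699).
Accumulate the product:
618 × 6305 = 3896490 ≡ 796
796 × 2825 = 2248700 ≡ 592
592 × 2627 = 1555184 ≡ 7685
7685 × 2792 = 21456520 ≡ 7106
7106 × 3557 = 25276042 ≡ 225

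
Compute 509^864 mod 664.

169

Using repeated squaring:
509^1 ≡ 509 (mod 664)
509^2 ≡ 509^2 = 259081 ≡ 121 (mod 664)
509^4 ≡ 121^2 = 14641 ≡ 33 (mod 664)
509^8 ≡ 33^2 = 1089 ≡ 425 (mod 664)
509^16 ≡ 425^2 = 180625 ≡ 17 (mod 664)
509^32 ≡ 17^2 = 289 (mod 664)
509^64 ≡ 289^2 = 83521 ≡ 521 (mod 664)
509^128 ≡ 521^2 = 271441 ≡ 529 (mod 664)
509^256 ≡ 529^2 = 279841 ≡ 297 (mod 664)
509^512 ≡ 297^2 = 88209 ≡ 561 (mod 664)
509^864 = 509^512 * 509^256 * 509^64 * 509^32 ≡ 561 * 297 * 521 * 289 (mod 664).
Accumulate the product:
561 * 297 = 166617 ≡ 617
617 * 521 = 321457 ≡ 81
81 * 289 = 23409 ≡ 169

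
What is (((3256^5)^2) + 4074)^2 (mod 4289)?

(3256)^5 ≡ 2210 (mod 4289)
(2210)^2 ≡ 3218 (mod 4289)
3218 + 4074 = 7292 ≡ 3003 (mod 4289)
(3003)^2 ≡ 2531 (mod 4289)

2531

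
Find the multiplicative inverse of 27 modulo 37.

11

By the extended Euclidean algorithm:
37 = 1×27 + 10
27 = 2×10 + 7
10 = 1×7 + 3
7 = 2×3 + 1
3 = 3×1 + 0
gcd(27, 37) = 1, so the inverse exists.
Back-substitute for 1:
1 = 1×7 − 2×3
  = −2×10 + 3×7
  = 3×27 − 8×10
  = −8×37 + 11×27
So 27⁻¹ ≡ 11 (mod 37).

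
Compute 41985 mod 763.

41985 = 55·763 + 20, so 41985 ≡ 20 (mod 763).

20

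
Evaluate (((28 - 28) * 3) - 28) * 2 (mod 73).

17

28 - 28 = 0
0 * 3 = 0
0 - 28 = -28 ≡ 45 (mod 73)
45 * 2 = 90 ≡ 17 (mod 73)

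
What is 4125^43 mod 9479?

3134

43 in binary is 101011, i.e. 43 = 32 + 8 + 2 + 1.
4125^1 ≡ 4125 (mod 9479)
4125^2 ≡ 4125^2 = 17015625 ≡ 820 (mod 9479)
4125^4 ≡ 820^2 = 672400 ≡ 8870 (mod 9479)
4125^8 ≡ 8870^2 = 78676900 ≡ 1200 (mod 9479)
4125^16 ≡ 1200^2 = 1440000 ≡ 8671 (mod 9479)
4125^32 ≡ 8671^2 = 75186241 ≡ 8292 (mod 9479)
4125^43 = 4125^32 · 4125^8 · 4125^2 · 4125^1 ≡ 8292 · 1200 · 820 · 4125 (mod 9479).
Accumulate the product:
8292 · 1200 = 9950400 ≡ 6929
6929 · 820 = 5681780 ≡ 3859
3859 · 4125 = 15918375 ≡ 3134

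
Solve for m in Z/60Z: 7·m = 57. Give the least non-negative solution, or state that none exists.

51

gcd(7, 60) = 1, so a unique solution mod 60 exists.
7⁻¹ ≡ 43 (mod 60).
m ≡ 43·57 ≡ 51 (mod 60).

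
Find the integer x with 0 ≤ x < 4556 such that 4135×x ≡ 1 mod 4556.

By the extended Euclidean algorithm:
4556 = 1·4135 + 421
4135 = 9·421 + 346
421 = 1·346 + 75
346 = 4·75 + 46
75 = 1·46 + 29
46 = 1·29 + 17
29 = 1·17 + 12
17 = 1·12 + 5
12 = 2·5 + 2
5 = 2·2 + 1
2 = 2·1 + 0
gcd(4135, 4556) = 1, so the inverse exists.
Bézout: 1 = −1709·4556 + 1883·4135.
So 4135⁻¹ ≡ 1883 (mod 4556).

1883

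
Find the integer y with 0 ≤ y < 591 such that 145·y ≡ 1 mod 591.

322

591 = 4*145 + 11
145 = 13*11 + 2
11 = 5*2 + 1
2 = 2*1 + 0
gcd(145, 591) = 1, so the inverse exists.
Bézout: 1 = 66*591 − 269*145.
So 145⁻¹ ≡ −269 ≡ 322 (mod 591).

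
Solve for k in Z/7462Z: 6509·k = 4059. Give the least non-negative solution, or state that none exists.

6847

gcd(6509, 7462) = 1, so a unique solution mod 7462 exists.
6509⁻¹ ≡ 783 (mod 7462).
k ≡ 783·4059 ≡ 6847 (mod 7462).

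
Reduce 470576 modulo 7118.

470576 = 66*7118 + 788, so 470576 ≡ 788 (mod 7118).

788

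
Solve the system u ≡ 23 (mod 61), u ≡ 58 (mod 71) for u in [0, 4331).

1975

61⁻¹ mod 71: 61*7 ≡ 1 (mod 71), so 61⁻¹ ≡ 7.
u = 23 + 61*((58 − 23)*7 mod 71) = 23 + 61*32 = 1975.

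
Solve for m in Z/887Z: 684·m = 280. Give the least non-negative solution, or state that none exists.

488

gcd(684, 887) = 1, so a unique solution mod 887 exists.
684⁻¹ ≡ 686 (mod 887).
m ≡ 686·280 ≡ 488 (mod 887).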